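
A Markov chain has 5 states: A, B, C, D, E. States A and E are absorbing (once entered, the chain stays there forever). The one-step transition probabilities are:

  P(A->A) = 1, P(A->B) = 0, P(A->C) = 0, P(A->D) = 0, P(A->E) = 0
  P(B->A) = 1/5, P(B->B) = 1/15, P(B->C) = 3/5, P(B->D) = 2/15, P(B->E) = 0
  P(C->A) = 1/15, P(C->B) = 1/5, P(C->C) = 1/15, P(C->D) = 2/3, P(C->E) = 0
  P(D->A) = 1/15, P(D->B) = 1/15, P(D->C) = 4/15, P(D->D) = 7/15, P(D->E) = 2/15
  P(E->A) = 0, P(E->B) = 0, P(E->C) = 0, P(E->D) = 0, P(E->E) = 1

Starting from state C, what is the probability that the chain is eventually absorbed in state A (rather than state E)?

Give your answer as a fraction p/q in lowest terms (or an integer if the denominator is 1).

Let a_i = P(absorbed in A | start in state i).
Boundary conditions: a_A = 1, a_E = 0.
For each transient state i, a_i = sum_j P(i->j) * a_j:
  a_B = 1/5*a_A + 1/15*a_B + 3/5*a_C + 2/15*a_D + 0*a_E
  a_C = 1/15*a_A + 1/5*a_B + 1/15*a_C + 2/3*a_D + 0*a_E
  a_D = 1/15*a_A + 1/15*a_B + 4/15*a_C + 7/15*a_D + 2/15*a_E

Substituting a_A = 1 and a_E = 0, rearrange to (I - Q) a = r where r[i] = P(i -> A):
  [14/15, -3/5, -2/15] . (a_B, a_C, a_D) = 1/5
  [-1/5, 14/15, -2/3] . (a_B, a_C, a_D) = 1/15
  [-1/15, -4/15, 8/15] . (a_B, a_C, a_D) = 1/15

Solving yields:
  a_B = 207/325
  a_C = 179/325
  a_D = 12/25

Starting state is C, so the absorption probability is a_C = 179/325.

Answer: 179/325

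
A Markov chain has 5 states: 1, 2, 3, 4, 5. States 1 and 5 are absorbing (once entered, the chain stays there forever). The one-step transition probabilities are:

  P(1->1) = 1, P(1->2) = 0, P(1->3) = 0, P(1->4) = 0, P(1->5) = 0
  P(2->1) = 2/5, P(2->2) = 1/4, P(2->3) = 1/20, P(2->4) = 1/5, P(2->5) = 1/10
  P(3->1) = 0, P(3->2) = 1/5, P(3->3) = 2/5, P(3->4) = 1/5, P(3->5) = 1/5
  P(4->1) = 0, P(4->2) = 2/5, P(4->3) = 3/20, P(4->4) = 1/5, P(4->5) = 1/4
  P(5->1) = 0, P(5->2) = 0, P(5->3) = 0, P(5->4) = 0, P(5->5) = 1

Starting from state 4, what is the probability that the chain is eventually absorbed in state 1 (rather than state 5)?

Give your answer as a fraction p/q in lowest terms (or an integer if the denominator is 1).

Let a_i = P(absorbed in 1 | start in state i).
Boundary conditions: a_1 = 1, a_5 = 0.
For each transient state i, a_i = sum_j P(i->j) * a_j:
  a_2 = 2/5*a_1 + 1/4*a_2 + 1/20*a_3 + 1/5*a_4 + 1/10*a_5
  a_3 = 0*a_1 + 1/5*a_2 + 2/5*a_3 + 1/5*a_4 + 1/5*a_5
  a_4 = 0*a_1 + 2/5*a_2 + 3/20*a_3 + 1/5*a_4 + 1/4*a_5

Substituting a_1 = 1 and a_5 = 0, rearrange to (I - Q) a = r where r[i] = P(i -> 1):
  [3/4, -1/20, -1/5] . (a_2, a_3, a_4) = 2/5
  [-1/5, 3/5, -1/5] . (a_2, a_3, a_4) = 0
  [-2/5, -3/20, 4/5] . (a_2, a_3, a_4) = 0

Solving yields:
  a_2 = 120/181
  a_3 = 64/181
  a_4 = 72/181

Starting state is 4, so the absorption probability is a_4 = 72/181.

Answer: 72/181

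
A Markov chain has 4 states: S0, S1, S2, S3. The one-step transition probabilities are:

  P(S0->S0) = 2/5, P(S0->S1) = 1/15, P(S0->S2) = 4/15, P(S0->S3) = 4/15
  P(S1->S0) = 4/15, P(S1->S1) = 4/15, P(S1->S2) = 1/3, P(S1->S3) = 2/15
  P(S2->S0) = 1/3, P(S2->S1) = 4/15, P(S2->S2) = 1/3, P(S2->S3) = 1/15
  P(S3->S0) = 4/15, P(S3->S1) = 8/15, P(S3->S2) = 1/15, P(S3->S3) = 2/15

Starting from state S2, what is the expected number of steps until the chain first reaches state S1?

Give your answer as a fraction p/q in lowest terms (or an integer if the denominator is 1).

Answer: 199/47

Derivation:
Let h_i = expected steps to first reach S1 from state i.
Boundary: h_S1 = 0.
First-step equations for the other states:
  h_S0 = 1 + 2/5*h_S0 + 1/15*h_S1 + 4/15*h_S2 + 4/15*h_S3
  h_S2 = 1 + 1/3*h_S0 + 4/15*h_S1 + 1/3*h_S2 + 1/15*h_S3
  h_S3 = 1 + 4/15*h_S0 + 8/15*h_S1 + 1/15*h_S2 + 2/15*h_S3

Substituting h_S1 = 0 and rearranging gives the linear system (I - Q) h = 1:
  [3/5, -4/15, -4/15] . (h_S0, h_S2, h_S3) = 1
  [-1/3, 2/3, -1/15] . (h_S0, h_S2, h_S3) = 1
  [-4/15, -1/15, 13/15] . (h_S0, h_S2, h_S3) = 1

Solving yields:
  h_S0 = 229/47
  h_S2 = 199/47
  h_S3 = 140/47

Starting state is S2, so the expected hitting time is h_S2 = 199/47.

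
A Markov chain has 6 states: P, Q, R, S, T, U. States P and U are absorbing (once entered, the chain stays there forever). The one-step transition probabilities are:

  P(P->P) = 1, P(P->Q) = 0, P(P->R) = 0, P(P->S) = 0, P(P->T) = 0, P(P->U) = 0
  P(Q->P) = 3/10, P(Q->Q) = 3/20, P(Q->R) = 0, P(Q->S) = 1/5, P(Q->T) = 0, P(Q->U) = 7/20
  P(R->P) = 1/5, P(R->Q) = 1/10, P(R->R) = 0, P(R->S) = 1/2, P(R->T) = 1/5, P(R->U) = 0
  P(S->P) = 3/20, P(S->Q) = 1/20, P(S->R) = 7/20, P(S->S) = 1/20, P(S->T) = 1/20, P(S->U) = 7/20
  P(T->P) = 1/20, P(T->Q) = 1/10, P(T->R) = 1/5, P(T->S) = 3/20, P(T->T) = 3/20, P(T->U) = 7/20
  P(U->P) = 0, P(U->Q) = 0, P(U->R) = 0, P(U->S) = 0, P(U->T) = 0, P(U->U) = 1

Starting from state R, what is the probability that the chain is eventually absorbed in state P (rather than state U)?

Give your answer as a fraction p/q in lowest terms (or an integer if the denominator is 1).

Let a_i = P(absorbed in P | start in state i).
Boundary conditions: a_P = 1, a_U = 0.
For each transient state i, a_i = sum_j P(i->j) * a_j:
  a_Q = 3/10*a_P + 3/20*a_Q + 0*a_R + 1/5*a_S + 0*a_T + 7/20*a_U
  a_R = 1/5*a_P + 1/10*a_Q + 0*a_R + 1/2*a_S + 1/5*a_T + 0*a_U
  a_S = 3/20*a_P + 1/20*a_Q + 7/20*a_R + 1/20*a_S + 1/20*a_T + 7/20*a_U
  a_T = 1/20*a_P + 1/10*a_Q + 1/5*a_R + 3/20*a_S + 3/20*a_T + 7/20*a_U

Substituting a_P = 1 and a_U = 0, rearrange to (I - Q) a = r where r[i] = P(i -> P):
  [17/20, 0, -1/5, 0] . (a_Q, a_R, a_S, a_T) = 3/10
  [-1/10, 1, -1/2, -1/5] . (a_Q, a_R, a_S, a_T) = 1/5
  [-1/20, -7/20, 19/20, -1/20] . (a_Q, a_R, a_S, a_T) = 3/20
  [-1/10, -1/5, -3/20, 17/20] . (a_Q, a_R, a_S, a_T) = 1/20

Solving yields:
  a_Q = 1158/2621
  a_R = 3866/7863
  a_S = 990/2621
  a_T = 2305/7863

Starting state is R, so the absorption probability is a_R = 3866/7863.

Answer: 3866/7863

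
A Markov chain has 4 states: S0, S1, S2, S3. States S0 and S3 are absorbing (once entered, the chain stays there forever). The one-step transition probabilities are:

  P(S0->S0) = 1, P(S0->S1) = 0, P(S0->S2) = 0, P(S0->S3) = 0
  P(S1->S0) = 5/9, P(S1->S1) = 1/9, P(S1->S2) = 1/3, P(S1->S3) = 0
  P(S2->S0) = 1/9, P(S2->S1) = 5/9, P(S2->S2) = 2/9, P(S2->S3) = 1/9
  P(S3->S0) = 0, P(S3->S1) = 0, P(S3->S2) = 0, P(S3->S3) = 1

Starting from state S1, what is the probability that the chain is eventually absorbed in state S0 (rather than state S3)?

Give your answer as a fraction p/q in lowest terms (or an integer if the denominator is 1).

Let a_i = P(absorbed in S0 | start in state i).
Boundary conditions: a_S0 = 1, a_S3 = 0.
For each transient state i, a_i = sum_j P(i->j) * a_j:
  a_S1 = 5/9*a_S0 + 1/9*a_S1 + 1/3*a_S2 + 0*a_S3
  a_S2 = 1/9*a_S0 + 5/9*a_S1 + 2/9*a_S2 + 1/9*a_S3

Substituting a_S0 = 1 and a_S3 = 0, rearrange to (I - Q) a = r where r[i] = P(i -> S0):
  [8/9, -1/3] . (a_S1, a_S2) = 5/9
  [-5/9, 7/9] . (a_S1, a_S2) = 1/9

Solving yields:
  a_S1 = 38/41
  a_S2 = 33/41

Starting state is S1, so the absorption probability is a_S1 = 38/41.

Answer: 38/41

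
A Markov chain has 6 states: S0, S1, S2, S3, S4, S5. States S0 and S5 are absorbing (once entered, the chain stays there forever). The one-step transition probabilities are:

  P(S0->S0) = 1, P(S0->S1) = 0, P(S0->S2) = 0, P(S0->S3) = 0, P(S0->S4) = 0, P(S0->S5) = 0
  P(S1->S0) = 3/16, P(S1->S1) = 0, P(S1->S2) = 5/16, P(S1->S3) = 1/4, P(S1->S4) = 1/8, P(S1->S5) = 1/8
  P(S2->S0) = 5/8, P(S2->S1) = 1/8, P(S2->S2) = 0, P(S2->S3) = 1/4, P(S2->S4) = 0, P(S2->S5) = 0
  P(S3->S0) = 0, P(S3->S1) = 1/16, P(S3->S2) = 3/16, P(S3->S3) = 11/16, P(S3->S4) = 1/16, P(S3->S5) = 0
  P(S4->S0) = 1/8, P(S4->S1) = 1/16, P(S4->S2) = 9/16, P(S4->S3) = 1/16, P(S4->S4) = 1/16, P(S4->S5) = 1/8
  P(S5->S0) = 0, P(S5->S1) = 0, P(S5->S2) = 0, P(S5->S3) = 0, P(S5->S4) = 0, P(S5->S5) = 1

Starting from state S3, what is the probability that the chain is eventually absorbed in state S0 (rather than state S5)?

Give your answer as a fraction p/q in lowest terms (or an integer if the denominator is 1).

Answer: 936/1045

Derivation:
Let a_i = P(absorbed in S0 | start in state i).
Boundary conditions: a_S0 = 1, a_S5 = 0.
For each transient state i, a_i = sum_j P(i->j) * a_j:
  a_S1 = 3/16*a_S0 + 0*a_S1 + 5/16*a_S2 + 1/4*a_S3 + 1/8*a_S4 + 1/8*a_S5
  a_S2 = 5/8*a_S0 + 1/8*a_S1 + 0*a_S2 + 1/4*a_S3 + 0*a_S4 + 0*a_S5
  a_S3 = 0*a_S0 + 1/16*a_S1 + 3/16*a_S2 + 11/16*a_S3 + 1/16*a_S4 + 0*a_S5
  a_S4 = 1/8*a_S0 + 1/16*a_S1 + 9/16*a_S2 + 1/16*a_S3 + 1/16*a_S4 + 1/8*a_S5

Substituting a_S0 = 1 and a_S5 = 0, rearrange to (I - Q) a = r where r[i] = P(i -> S0):
  [1, -5/16, -1/4, -1/8] . (a_S1, a_S2, a_S3, a_S4) = 3/16
  [-1/8, 1, -1/4, 0] . (a_S1, a_S2, a_S3, a_S4) = 5/8
  [-1/16, -3/16, 5/16, -1/16] . (a_S1, a_S2, a_S3, a_S4) = 0
  [-1/16, -9/16, -1/16, 15/16] . (a_S1, a_S2, a_S3, a_S4) = 1/8

Solving yields:
  a_S1 = 77/95
  a_S2 = 993/1045
  a_S3 = 936/1045
  a_S4 = 854/1045

Starting state is S3, so the absorption probability is a_S3 = 936/1045.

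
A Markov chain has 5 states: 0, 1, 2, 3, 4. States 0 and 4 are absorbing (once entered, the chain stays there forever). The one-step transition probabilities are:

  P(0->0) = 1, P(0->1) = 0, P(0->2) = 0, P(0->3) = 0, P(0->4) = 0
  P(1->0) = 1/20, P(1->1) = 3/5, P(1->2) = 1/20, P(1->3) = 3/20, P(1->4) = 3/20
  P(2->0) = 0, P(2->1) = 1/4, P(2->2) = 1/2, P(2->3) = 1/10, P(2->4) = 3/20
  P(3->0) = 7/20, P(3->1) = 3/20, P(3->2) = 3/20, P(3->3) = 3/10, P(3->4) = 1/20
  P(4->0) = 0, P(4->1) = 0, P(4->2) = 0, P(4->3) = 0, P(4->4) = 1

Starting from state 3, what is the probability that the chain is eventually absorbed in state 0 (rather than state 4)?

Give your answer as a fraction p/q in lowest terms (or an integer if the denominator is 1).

Answer: 190/287

Derivation:
Let a_i = P(absorbed in 0 | start in state i).
Boundary conditions: a_0 = 1, a_4 = 0.
For each transient state i, a_i = sum_j P(i->j) * a_j:
  a_1 = 1/20*a_0 + 3/5*a_1 + 1/20*a_2 + 3/20*a_3 + 3/20*a_4
  a_2 = 0*a_0 + 1/4*a_1 + 1/2*a_2 + 1/10*a_3 + 3/20*a_4
  a_3 = 7/20*a_0 + 3/20*a_1 + 3/20*a_2 + 3/10*a_3 + 1/20*a_4

Substituting a_0 = 1 and a_4 = 0, rearrange to (I - Q) a = r where r[i] = P(i -> 0):
  [2/5, -1/20, -3/20] . (a_1, a_2, a_3) = 1/20
  [-1/4, 1/2, -1/10] . (a_1, a_2, a_3) = 0
  [-3/20, -3/20, 7/10] . (a_1, a_2, a_3) = 7/20

Solving yields:
  a_1 = 358/861
  a_2 = 293/861
  a_3 = 190/287

Starting state is 3, so the absorption probability is a_3 = 190/287.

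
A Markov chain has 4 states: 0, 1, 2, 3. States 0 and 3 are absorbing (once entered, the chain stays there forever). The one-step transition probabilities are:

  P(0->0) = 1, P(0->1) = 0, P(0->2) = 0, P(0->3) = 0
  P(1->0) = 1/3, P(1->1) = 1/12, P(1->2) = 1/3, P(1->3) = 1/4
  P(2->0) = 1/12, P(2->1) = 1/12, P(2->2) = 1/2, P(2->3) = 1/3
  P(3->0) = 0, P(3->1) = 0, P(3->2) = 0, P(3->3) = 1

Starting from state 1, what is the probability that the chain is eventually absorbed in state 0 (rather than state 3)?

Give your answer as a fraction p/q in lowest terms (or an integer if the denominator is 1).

Let a_i = P(absorbed in 0 | start in state i).
Boundary conditions: a_0 = 1, a_3 = 0.
For each transient state i, a_i = sum_j P(i->j) * a_j:
  a_1 = 1/3*a_0 + 1/12*a_1 + 1/3*a_2 + 1/4*a_3
  a_2 = 1/12*a_0 + 1/12*a_1 + 1/2*a_2 + 1/3*a_3

Substituting a_0 = 1 and a_3 = 0, rearrange to (I - Q) a = r where r[i] = P(i -> 0):
  [11/12, -1/3] . (a_1, a_2) = 1/3
  [-1/12, 1/2] . (a_1, a_2) = 1/12

Solving yields:
  a_1 = 14/31
  a_2 = 15/62

Starting state is 1, so the absorption probability is a_1 = 14/31.

Answer: 14/31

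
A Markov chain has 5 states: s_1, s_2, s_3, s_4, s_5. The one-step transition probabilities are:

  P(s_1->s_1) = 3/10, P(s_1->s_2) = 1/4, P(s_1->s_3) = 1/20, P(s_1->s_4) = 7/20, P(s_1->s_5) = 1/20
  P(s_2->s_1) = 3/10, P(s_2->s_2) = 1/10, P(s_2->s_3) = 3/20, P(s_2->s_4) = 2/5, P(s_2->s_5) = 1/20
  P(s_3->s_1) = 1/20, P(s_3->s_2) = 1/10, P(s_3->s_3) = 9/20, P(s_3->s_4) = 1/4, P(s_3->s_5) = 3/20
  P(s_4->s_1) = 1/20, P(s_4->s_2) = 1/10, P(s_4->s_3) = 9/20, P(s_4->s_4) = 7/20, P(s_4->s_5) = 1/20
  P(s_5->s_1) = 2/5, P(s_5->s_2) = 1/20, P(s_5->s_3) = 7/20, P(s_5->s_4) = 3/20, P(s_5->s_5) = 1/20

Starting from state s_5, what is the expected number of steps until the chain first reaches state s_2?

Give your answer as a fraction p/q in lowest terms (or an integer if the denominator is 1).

Answer: 3026/345

Derivation:
Let h_i = expected steps to first reach s_2 from state i.
Boundary: h_s_2 = 0.
First-step equations for the other states:
  h_s_1 = 1 + 3/10*h_s_1 + 1/4*h_s_2 + 1/20*h_s_3 + 7/20*h_s_4 + 1/20*h_s_5
  h_s_3 = 1 + 1/20*h_s_1 + 1/10*h_s_2 + 9/20*h_s_3 + 1/4*h_s_4 + 3/20*h_s_5
  h_s_4 = 1 + 1/20*h_s_1 + 1/10*h_s_2 + 9/20*h_s_3 + 7/20*h_s_4 + 1/20*h_s_5
  h_s_5 = 1 + 2/5*h_s_1 + 1/20*h_s_2 + 7/20*h_s_3 + 3/20*h_s_4 + 1/20*h_s_5

Substituting h_s_2 = 0 and rearranging gives the linear system (I - Q) h = 1:
  [7/10, -1/20, -7/20, -1/20] . (h_s_1, h_s_3, h_s_4, h_s_5) = 1
  [-1/20, 11/20, -1/4, -3/20] . (h_s_1, h_s_3, h_s_4, h_s_5) = 1
  [-1/20, -9/20, 13/20, -1/20] . (h_s_1, h_s_3, h_s_4, h_s_5) = 1
  [-2/5, -7/20, -3/20, 19/20] . (h_s_1, h_s_3, h_s_4, h_s_5) = 1

Solving yields:
  h_s_1 = 824/115
  h_s_3 = 616/69
  h_s_4 = 3086/345
  h_s_5 = 3026/345

Starting state is s_5, so the expected hitting time is h_s_5 = 3026/345.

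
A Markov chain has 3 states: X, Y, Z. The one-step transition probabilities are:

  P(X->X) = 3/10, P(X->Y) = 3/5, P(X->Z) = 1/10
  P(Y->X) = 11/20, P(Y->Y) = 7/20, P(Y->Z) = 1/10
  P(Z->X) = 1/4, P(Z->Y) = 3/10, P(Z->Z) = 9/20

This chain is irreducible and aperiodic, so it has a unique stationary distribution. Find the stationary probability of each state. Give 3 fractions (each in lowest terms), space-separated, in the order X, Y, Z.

The stationary distribution satisfies pi = pi * P, i.e.:
  pi_X = 3/10*pi_X + 11/20*pi_Y + 1/4*pi_Z
  pi_Y = 3/5*pi_X + 7/20*pi_Y + 3/10*pi_Z
  pi_Z = 1/10*pi_X + 1/10*pi_Y + 9/20*pi_Z
with normalization: pi_X + pi_Y + pi_Z = 1.

Using the first 2 balance equations plus normalization, the linear system A*pi = b is:
  [-7/10, 11/20, 1/4] . pi = 0
  [3/5, -13/20, 3/10] . pi = 0
  [1, 1, 1] . pi = 1

Solving yields:
  pi_X = 131/325
  pi_Y = 144/325
  pi_Z = 2/13

Verification (pi * P):
  131/325*3/10 + 144/325*11/20 + 2/13*1/4 = 131/325 = pi_X  (ok)
  131/325*3/5 + 144/325*7/20 + 2/13*3/10 = 144/325 = pi_Y  (ok)
  131/325*1/10 + 144/325*1/10 + 2/13*9/20 = 2/13 = pi_Z  (ok)

Answer: 131/325 144/325 2/13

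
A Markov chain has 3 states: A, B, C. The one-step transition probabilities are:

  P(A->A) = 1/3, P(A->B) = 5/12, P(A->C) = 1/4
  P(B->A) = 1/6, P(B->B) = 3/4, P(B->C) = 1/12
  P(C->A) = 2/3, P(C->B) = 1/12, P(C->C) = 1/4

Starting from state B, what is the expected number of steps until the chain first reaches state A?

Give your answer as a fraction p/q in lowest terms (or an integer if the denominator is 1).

Let h_i = expected steps to first reach A from state i.
Boundary: h_A = 0.
First-step equations for the other states:
  h_B = 1 + 1/6*h_A + 3/4*h_B + 1/12*h_C
  h_C = 1 + 2/3*h_A + 1/12*h_B + 1/4*h_C

Substituting h_A = 0 and rearranging gives the linear system (I - Q) h = 1:
  [1/4, -1/12] . (h_B, h_C) = 1
  [-1/12, 3/4] . (h_B, h_C) = 1

Solving yields:
  h_B = 60/13
  h_C = 24/13

Starting state is B, so the expected hitting time is h_B = 60/13.

Answer: 60/13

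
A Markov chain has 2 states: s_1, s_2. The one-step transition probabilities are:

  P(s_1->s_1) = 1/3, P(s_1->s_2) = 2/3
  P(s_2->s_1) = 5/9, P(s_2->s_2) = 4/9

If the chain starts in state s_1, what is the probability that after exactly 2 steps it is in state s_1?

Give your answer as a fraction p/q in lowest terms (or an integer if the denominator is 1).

Computing P^2 by repeated multiplication:
P^1 =
  s_1: [1/3, 2/3]
  s_2: [5/9, 4/9]
P^2 =
  s_1: [13/27, 14/27]
  s_2: [35/81, 46/81]

(P^2)[s_1 -> s_1] = 13/27

Answer: 13/27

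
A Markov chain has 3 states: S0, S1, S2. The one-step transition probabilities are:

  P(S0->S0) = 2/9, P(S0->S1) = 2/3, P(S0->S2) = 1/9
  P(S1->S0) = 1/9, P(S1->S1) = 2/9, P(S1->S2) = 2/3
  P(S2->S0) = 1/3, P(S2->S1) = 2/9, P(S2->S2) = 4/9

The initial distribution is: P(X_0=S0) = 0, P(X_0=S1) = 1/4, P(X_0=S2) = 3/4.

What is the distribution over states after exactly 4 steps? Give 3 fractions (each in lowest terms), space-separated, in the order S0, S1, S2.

Answer: 3065/13122 236/729 5809/13122

Derivation:
Propagating the distribution step by step (d_{t+1} = d_t * P):
d_0 = (S0=0, S1=1/4, S2=3/4)
  d_1[S0] = 0*2/9 + 1/4*1/9 + 3/4*1/3 = 5/18
  d_1[S1] = 0*2/3 + 1/4*2/9 + 3/4*2/9 = 2/9
  d_1[S2] = 0*1/9 + 1/4*2/3 + 3/4*4/9 = 1/2
d_1 = (S0=5/18, S1=2/9, S2=1/2)
  d_2[S0] = 5/18*2/9 + 2/9*1/9 + 1/2*1/3 = 41/162
  d_2[S1] = 5/18*2/3 + 2/9*2/9 + 1/2*2/9 = 28/81
  d_2[S2] = 5/18*1/9 + 2/9*2/3 + 1/2*4/9 = 65/162
d_2 = (S0=41/162, S1=28/81, S2=65/162)
  d_3[S0] = 41/162*2/9 + 28/81*1/9 + 65/162*1/3 = 37/162
  d_3[S1] = 41/162*2/3 + 28/81*2/9 + 65/162*2/9 = 244/729
  d_3[S2] = 41/162*1/9 + 28/81*2/3 + 65/162*4/9 = 637/1458
d_3 = (S0=37/162, S1=244/729, S2=637/1458)
  d_4[S0] = 37/162*2/9 + 244/729*1/9 + 637/1458*1/3 = 3065/13122
  d_4[S1] = 37/162*2/3 + 244/729*2/9 + 637/1458*2/9 = 236/729
  d_4[S2] = 37/162*1/9 + 244/729*2/3 + 637/1458*4/9 = 5809/13122
d_4 = (S0=3065/13122, S1=236/729, S2=5809/13122)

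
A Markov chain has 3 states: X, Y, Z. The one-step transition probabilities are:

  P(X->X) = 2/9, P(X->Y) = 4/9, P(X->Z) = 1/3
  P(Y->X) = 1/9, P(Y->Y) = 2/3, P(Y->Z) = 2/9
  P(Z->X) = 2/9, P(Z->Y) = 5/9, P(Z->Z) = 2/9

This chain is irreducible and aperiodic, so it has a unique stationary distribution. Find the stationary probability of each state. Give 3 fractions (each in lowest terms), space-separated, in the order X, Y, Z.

The stationary distribution satisfies pi = pi * P, i.e.:
  pi_X = 2/9*pi_X + 1/9*pi_Y + 2/9*pi_Z
  pi_Y = 4/9*pi_X + 2/3*pi_Y + 5/9*pi_Z
  pi_Z = 1/3*pi_X + 2/9*pi_Y + 2/9*pi_Z
with normalization: pi_X + pi_Y + pi_Z = 1.

Using the first 2 balance equations plus normalization, the linear system A*pi = b is:
  [-7/9, 1/9, 2/9] . pi = 0
  [4/9, -1/3, 5/9] . pi = 0
  [1, 1, 1] . pi = 1

Solving yields:
  pi_X = 11/71
  pi_Y = 43/71
  pi_Z = 17/71

Verification (pi * P):
  11/71*2/9 + 43/71*1/9 + 17/71*2/9 = 11/71 = pi_X  (ok)
  11/71*4/9 + 43/71*2/3 + 17/71*5/9 = 43/71 = pi_Y  (ok)
  11/71*1/3 + 43/71*2/9 + 17/71*2/9 = 17/71 = pi_Z  (ok)

Answer: 11/71 43/71 17/71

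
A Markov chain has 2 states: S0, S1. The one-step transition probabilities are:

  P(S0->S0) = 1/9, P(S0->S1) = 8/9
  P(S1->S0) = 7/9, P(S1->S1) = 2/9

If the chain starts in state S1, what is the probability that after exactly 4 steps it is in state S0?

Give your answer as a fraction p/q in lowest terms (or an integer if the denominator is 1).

Computing P^4 by repeated multiplication:
P^1 =
  S0: [1/9, 8/9]
  S1: [7/9, 2/9]
P^2 =
  S0: [19/27, 8/27]
  S1: [7/27, 20/27]
P^3 =
  S0: [25/81, 56/81]
  S1: [49/81, 32/81]
P^4 =
  S0: [139/243, 104/243]
  S1: [91/243, 152/243]

(P^4)[S1 -> S0] = 91/243

Answer: 91/243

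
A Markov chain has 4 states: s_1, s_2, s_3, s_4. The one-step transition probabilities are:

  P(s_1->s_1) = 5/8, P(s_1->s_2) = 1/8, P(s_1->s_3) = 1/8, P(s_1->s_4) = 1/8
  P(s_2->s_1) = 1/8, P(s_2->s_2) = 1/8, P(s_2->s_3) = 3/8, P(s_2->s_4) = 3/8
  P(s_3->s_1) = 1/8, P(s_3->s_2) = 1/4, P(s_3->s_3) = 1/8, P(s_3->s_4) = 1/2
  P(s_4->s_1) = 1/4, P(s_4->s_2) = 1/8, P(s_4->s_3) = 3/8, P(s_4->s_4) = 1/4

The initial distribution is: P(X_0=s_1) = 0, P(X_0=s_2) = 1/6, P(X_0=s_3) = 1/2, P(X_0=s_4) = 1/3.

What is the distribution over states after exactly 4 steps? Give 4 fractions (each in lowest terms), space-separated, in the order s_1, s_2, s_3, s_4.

Answer: 7613/24576 1909/12288 987/4096 7223/24576

Derivation:
Propagating the distribution step by step (d_{t+1} = d_t * P):
d_0 = (s_1=0, s_2=1/6, s_3=1/2, s_4=1/3)
  d_1[s_1] = 0*5/8 + 1/6*1/8 + 1/2*1/8 + 1/3*1/4 = 1/6
  d_1[s_2] = 0*1/8 + 1/6*1/8 + 1/2*1/4 + 1/3*1/8 = 3/16
  d_1[s_3] = 0*1/8 + 1/6*3/8 + 1/2*1/8 + 1/3*3/8 = 1/4
  d_1[s_4] = 0*1/8 + 1/6*3/8 + 1/2*1/2 + 1/3*1/4 = 19/48
d_1 = (s_1=1/6, s_2=3/16, s_3=1/4, s_4=19/48)
  d_2[s_1] = 1/6*5/8 + 3/16*1/8 + 1/4*1/8 + 19/48*1/4 = 33/128
  d_2[s_2] = 1/6*1/8 + 3/16*1/8 + 1/4*1/4 + 19/48*1/8 = 5/32
  d_2[s_3] = 1/6*1/8 + 3/16*3/8 + 1/4*1/8 + 19/48*3/8 = 13/48
  d_2[s_4] = 1/6*1/8 + 3/16*3/8 + 1/4*1/2 + 19/48*1/4 = 121/384
d_2 = (s_1=33/128, s_2=5/32, s_3=13/48, s_4=121/384)
  d_3[s_1] = 33/128*5/8 + 5/32*1/8 + 13/48*1/8 + 121/384*1/4 = 901/3072
  d_3[s_2] = 33/128*1/8 + 5/32*1/8 + 13/48*1/4 + 121/384*1/8 = 61/384
  d_3[s_3] = 33/128*1/8 + 5/32*3/8 + 13/48*1/8 + 121/384*3/8 = 373/1536
  d_3[s_4] = 33/128*1/8 + 5/32*3/8 + 13/48*1/2 + 121/384*1/4 = 937/3072
d_3 = (s_1=901/3072, s_2=61/384, s_3=373/1536, s_4=937/3072)
  d_4[s_1] = 901/3072*5/8 + 61/384*1/8 + 373/1536*1/8 + 937/3072*1/4 = 7613/24576
  d_4[s_2] = 901/3072*1/8 + 61/384*1/8 + 373/1536*1/4 + 937/3072*1/8 = 1909/12288
  d_4[s_3] = 901/3072*1/8 + 61/384*3/8 + 373/1536*1/8 + 937/3072*3/8 = 987/4096
  d_4[s_4] = 901/3072*1/8 + 61/384*3/8 + 373/1536*1/2 + 937/3072*1/4 = 7223/24576
d_4 = (s_1=7613/24576, s_2=1909/12288, s_3=987/4096, s_4=7223/24576)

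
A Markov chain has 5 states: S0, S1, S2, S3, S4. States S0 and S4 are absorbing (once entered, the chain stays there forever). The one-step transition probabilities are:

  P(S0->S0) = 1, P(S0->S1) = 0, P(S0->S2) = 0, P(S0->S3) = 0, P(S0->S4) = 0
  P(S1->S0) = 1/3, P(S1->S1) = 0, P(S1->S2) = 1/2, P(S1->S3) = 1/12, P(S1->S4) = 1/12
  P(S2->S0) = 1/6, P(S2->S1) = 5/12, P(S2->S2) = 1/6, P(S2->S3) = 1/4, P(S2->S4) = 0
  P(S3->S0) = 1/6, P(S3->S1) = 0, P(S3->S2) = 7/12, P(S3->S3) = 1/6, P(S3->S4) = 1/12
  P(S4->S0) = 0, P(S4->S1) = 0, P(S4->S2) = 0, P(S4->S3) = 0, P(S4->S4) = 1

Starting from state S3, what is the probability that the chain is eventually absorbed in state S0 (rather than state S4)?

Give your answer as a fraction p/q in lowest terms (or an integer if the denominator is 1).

Answer: 488/613

Derivation:
Let a_i = P(absorbed in S0 | start in state i).
Boundary conditions: a_S0 = 1, a_S4 = 0.
For each transient state i, a_i = sum_j P(i->j) * a_j:
  a_S1 = 1/3*a_S0 + 0*a_S1 + 1/2*a_S2 + 1/12*a_S3 + 1/12*a_S4
  a_S2 = 1/6*a_S0 + 5/12*a_S1 + 1/6*a_S2 + 1/4*a_S3 + 0*a_S4
  a_S3 = 1/6*a_S0 + 0*a_S1 + 7/12*a_S2 + 1/6*a_S3 + 1/12*a_S4

Substituting a_S0 = 1 and a_S4 = 0, rearrange to (I - Q) a = r where r[i] = P(i -> S0):
  [1, -1/2, -1/12] . (a_S1, a_S2, a_S3) = 1/3
  [-5/12, 5/6, -1/4] . (a_S1, a_S2, a_S3) = 1/6
  [0, -7/12, 5/6] . (a_S1, a_S2, a_S3) = 1/6

Solving yields:
  a_S1 = 506/613
  a_S2 = 522/613
  a_S3 = 488/613

Starting state is S3, so the absorption probability is a_S3 = 488/613.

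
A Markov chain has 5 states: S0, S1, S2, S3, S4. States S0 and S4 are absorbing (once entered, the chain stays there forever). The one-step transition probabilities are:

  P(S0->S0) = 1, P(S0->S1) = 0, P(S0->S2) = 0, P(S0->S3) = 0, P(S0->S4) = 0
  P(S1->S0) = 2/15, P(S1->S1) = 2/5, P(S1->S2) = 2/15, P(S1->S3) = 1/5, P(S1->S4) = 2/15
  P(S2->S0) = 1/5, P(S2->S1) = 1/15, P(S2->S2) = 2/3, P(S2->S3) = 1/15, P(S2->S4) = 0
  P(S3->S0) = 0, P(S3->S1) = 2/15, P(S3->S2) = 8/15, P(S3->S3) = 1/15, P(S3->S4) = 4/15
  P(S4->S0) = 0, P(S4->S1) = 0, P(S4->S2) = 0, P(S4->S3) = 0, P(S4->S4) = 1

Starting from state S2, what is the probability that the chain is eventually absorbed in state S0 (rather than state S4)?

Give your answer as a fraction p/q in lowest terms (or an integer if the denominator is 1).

Answer: 49/59

Derivation:
Let a_i = P(absorbed in S0 | start in state i).
Boundary conditions: a_S0 = 1, a_S4 = 0.
For each transient state i, a_i = sum_j P(i->j) * a_j:
  a_S1 = 2/15*a_S0 + 2/5*a_S1 + 2/15*a_S2 + 1/5*a_S3 + 2/15*a_S4
  a_S2 = 1/5*a_S0 + 1/15*a_S1 + 2/3*a_S2 + 1/15*a_S3 + 0*a_S4
  a_S3 = 0*a_S0 + 2/15*a_S1 + 8/15*a_S2 + 1/15*a_S3 + 4/15*a_S4

Substituting a_S0 = 1 and a_S4 = 0, rearrange to (I - Q) a = r where r[i] = P(i -> S0):
  [3/5, -2/15, -1/5] . (a_S1, a_S2, a_S3) = 2/15
  [-1/15, 1/3, -1/15] . (a_S1, a_S2, a_S3) = 1/5
  [-2/15, -8/15, 14/15] . (a_S1, a_S2, a_S3) = 0

Solving yields:
  a_S1 = 35/59
  a_S2 = 49/59
  a_S3 = 33/59

Starting state is S2, so the absorption probability is a_S2 = 49/59.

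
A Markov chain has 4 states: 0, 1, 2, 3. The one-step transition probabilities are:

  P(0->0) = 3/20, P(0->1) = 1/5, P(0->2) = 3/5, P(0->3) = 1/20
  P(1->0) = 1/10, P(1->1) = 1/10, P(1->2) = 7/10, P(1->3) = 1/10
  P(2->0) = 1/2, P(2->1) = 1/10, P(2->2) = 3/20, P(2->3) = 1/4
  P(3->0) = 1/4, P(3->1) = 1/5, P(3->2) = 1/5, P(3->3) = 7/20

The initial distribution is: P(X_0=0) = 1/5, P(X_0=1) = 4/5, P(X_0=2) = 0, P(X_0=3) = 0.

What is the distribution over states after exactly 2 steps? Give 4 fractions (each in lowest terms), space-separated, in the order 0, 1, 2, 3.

Propagating the distribution step by step (d_{t+1} = d_t * P):
d_0 = (0=1/5, 1=4/5, 2=0, 3=0)
  d_1[0] = 1/5*3/20 + 4/5*1/10 + 0*1/2 + 0*1/4 = 11/100
  d_1[1] = 1/5*1/5 + 4/5*1/10 + 0*1/10 + 0*1/5 = 3/25
  d_1[2] = 1/5*3/5 + 4/5*7/10 + 0*3/20 + 0*1/5 = 17/25
  d_1[3] = 1/5*1/20 + 4/5*1/10 + 0*1/4 + 0*7/20 = 9/100
d_1 = (0=11/100, 1=3/25, 2=17/25, 3=9/100)
  d_2[0] = 11/100*3/20 + 3/25*1/10 + 17/25*1/2 + 9/100*1/4 = 391/1000
  d_2[1] = 11/100*1/5 + 3/25*1/10 + 17/25*1/10 + 9/100*1/5 = 3/25
  d_2[2] = 11/100*3/5 + 3/25*7/10 + 17/25*3/20 + 9/100*1/5 = 27/100
  d_2[3] = 11/100*1/20 + 3/25*1/10 + 17/25*1/4 + 9/100*7/20 = 219/1000
d_2 = (0=391/1000, 1=3/25, 2=27/100, 3=219/1000)

Answer: 391/1000 3/25 27/100 219/1000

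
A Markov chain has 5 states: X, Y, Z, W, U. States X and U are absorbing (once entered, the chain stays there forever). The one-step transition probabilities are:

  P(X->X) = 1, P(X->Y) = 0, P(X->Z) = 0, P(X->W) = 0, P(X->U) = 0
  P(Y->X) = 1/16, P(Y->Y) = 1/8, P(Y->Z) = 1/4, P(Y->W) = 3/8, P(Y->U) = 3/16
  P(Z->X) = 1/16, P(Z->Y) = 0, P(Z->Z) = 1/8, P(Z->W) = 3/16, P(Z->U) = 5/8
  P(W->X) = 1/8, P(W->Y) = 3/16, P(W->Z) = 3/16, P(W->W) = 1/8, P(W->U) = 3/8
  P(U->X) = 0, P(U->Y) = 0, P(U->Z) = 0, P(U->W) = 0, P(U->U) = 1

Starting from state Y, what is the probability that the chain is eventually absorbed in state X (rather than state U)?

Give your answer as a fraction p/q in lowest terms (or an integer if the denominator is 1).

Answer: 453/2330

Derivation:
Let a_i = P(absorbed in X | start in state i).
Boundary conditions: a_X = 1, a_U = 0.
For each transient state i, a_i = sum_j P(i->j) * a_j:
  a_Y = 1/16*a_X + 1/8*a_Y + 1/4*a_Z + 3/8*a_W + 3/16*a_U
  a_Z = 1/16*a_X + 0*a_Y + 1/8*a_Z + 3/16*a_W + 5/8*a_U
  a_W = 1/8*a_X + 3/16*a_Y + 3/16*a_Z + 1/8*a_W + 3/8*a_U

Substituting a_X = 1 and a_U = 0, rearrange to (I - Q) a = r where r[i] = P(i -> X):
  [7/8, -1/4, -3/8] . (a_Y, a_Z, a_W) = 1/16
  [0, 7/8, -3/16] . (a_Y, a_Z, a_W) = 1/16
  [-3/16, -3/16, 7/8] . (a_Y, a_Z, a_W) = 1/8

Solving yields:
  a_Y = 453/2330
  a_Z = 271/2330
  a_W = 244/1165

Starting state is Y, so the absorption probability is a_Y = 453/2330.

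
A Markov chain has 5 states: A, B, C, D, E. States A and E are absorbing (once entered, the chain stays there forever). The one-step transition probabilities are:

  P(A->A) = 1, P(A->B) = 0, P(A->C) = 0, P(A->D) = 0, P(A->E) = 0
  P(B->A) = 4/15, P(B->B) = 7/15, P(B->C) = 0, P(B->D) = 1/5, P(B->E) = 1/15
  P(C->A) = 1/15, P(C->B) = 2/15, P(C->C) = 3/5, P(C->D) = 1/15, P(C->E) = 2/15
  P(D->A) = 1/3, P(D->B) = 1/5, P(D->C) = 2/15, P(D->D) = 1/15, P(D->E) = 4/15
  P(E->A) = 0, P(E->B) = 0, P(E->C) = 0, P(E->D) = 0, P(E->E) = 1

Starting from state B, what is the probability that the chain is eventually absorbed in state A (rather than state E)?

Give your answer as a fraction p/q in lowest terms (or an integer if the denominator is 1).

Let a_i = P(absorbed in A | start in state i).
Boundary conditions: a_A = 1, a_E = 0.
For each transient state i, a_i = sum_j P(i->j) * a_j:
  a_B = 4/15*a_A + 7/15*a_B + 0*a_C + 1/5*a_D + 1/15*a_E
  a_C = 1/15*a_A + 2/15*a_B + 3/5*a_C + 1/15*a_D + 2/15*a_E
  a_D = 1/3*a_A + 1/5*a_B + 2/15*a_C + 1/15*a_D + 4/15*a_E

Substituting a_A = 1 and a_E = 0, rearrange to (I - Q) a = r where r[i] = P(i -> A):
  [8/15, 0, -1/5] . (a_B, a_C, a_D) = 4/15
  [-2/15, 2/5, -1/15] . (a_B, a_C, a_D) = 1/15
  [-1/5, -2/15, 14/15] . (a_B, a_C, a_D) = 1/3

Solving yields:
  a_B = 212/295
  a_C = 297/590
  a_D = 172/295

Starting state is B, so the absorption probability is a_B = 212/295.

Answer: 212/295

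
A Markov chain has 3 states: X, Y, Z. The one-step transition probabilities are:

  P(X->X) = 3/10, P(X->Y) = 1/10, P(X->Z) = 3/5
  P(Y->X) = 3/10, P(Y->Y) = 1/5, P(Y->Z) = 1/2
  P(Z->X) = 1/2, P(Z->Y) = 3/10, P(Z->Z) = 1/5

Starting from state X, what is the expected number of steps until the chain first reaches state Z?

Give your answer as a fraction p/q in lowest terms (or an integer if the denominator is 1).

Let h_i = expected steps to first reach Z from state i.
Boundary: h_Z = 0.
First-step equations for the other states:
  h_X = 1 + 3/10*h_X + 1/10*h_Y + 3/5*h_Z
  h_Y = 1 + 3/10*h_X + 1/5*h_Y + 1/2*h_Z

Substituting h_Z = 0 and rearranging gives the linear system (I - Q) h = 1:
  [7/10, -1/10] . (h_X, h_Y) = 1
  [-3/10, 4/5] . (h_X, h_Y) = 1

Solving yields:
  h_X = 90/53
  h_Y = 100/53

Starting state is X, so the expected hitting time is h_X = 90/53.

Answer: 90/53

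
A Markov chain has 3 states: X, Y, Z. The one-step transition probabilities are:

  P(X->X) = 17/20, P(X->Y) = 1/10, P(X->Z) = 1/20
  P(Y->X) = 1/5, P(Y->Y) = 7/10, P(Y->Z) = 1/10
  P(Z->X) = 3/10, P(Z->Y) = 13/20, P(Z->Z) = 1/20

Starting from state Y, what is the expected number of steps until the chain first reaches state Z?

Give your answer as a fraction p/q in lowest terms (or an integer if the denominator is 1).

Answer: 14

Derivation:
Let h_i = expected steps to first reach Z from state i.
Boundary: h_Z = 0.
First-step equations for the other states:
  h_X = 1 + 17/20*h_X + 1/10*h_Y + 1/20*h_Z
  h_Y = 1 + 1/5*h_X + 7/10*h_Y + 1/10*h_Z

Substituting h_Z = 0 and rearranging gives the linear system (I - Q) h = 1:
  [3/20, -1/10] . (h_X, h_Y) = 1
  [-1/5, 3/10] . (h_X, h_Y) = 1

Solving yields:
  h_X = 16
  h_Y = 14

Starting state is Y, so the expected hitting time is h_Y = 14.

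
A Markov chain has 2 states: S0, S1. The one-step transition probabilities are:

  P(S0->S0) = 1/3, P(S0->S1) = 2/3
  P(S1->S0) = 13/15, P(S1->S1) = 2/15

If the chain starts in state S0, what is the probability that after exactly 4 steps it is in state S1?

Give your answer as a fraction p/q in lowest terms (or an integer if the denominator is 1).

Answer: 4046/10125

Derivation:
Computing P^4 by repeated multiplication:
P^1 =
  S0: [1/3, 2/3]
  S1: [13/15, 2/15]
P^2 =
  S0: [31/45, 14/45]
  S1: [91/225, 134/225]
P^3 =
  S0: [337/675, 338/675]
  S1: [2197/3375, 1178/3375]
P^4 =
  S0: [6079/10125, 4046/10125]
  S1: [26299/50625, 24326/50625]

(P^4)[S0 -> S1] = 4046/10125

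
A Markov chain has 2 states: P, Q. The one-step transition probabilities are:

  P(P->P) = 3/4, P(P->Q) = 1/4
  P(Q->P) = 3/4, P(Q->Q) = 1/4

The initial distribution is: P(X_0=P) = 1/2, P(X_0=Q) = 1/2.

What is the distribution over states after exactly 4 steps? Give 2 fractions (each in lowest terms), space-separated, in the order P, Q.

Answer: 3/4 1/4

Derivation:
Propagating the distribution step by step (d_{t+1} = d_t * P):
d_0 = (P=1/2, Q=1/2)
  d_1[P] = 1/2*3/4 + 1/2*3/4 = 3/4
  d_1[Q] = 1/2*1/4 + 1/2*1/4 = 1/4
d_1 = (P=3/4, Q=1/4)
  d_2[P] = 3/4*3/4 + 1/4*3/4 = 3/4
  d_2[Q] = 3/4*1/4 + 1/4*1/4 = 1/4
d_2 = (P=3/4, Q=1/4)
  d_3[P] = 3/4*3/4 + 1/4*3/4 = 3/4
  d_3[Q] = 3/4*1/4 + 1/4*1/4 = 1/4
d_3 = (P=3/4, Q=1/4)
  d_4[P] = 3/4*3/4 + 1/4*3/4 = 3/4
  d_4[Q] = 3/4*1/4 + 1/4*1/4 = 1/4
d_4 = (P=3/4, Q=1/4)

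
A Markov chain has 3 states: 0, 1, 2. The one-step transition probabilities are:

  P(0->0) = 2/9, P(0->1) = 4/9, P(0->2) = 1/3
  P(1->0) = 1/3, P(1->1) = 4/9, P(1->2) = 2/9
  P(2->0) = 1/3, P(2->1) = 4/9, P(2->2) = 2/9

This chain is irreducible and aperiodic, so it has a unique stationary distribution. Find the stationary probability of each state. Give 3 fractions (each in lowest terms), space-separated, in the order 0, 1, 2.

Answer: 3/10 4/9 23/90

Derivation:
The stationary distribution satisfies pi = pi * P, i.e.:
  pi_0 = 2/9*pi_0 + 1/3*pi_1 + 1/3*pi_2
  pi_1 = 4/9*pi_0 + 4/9*pi_1 + 4/9*pi_2
  pi_2 = 1/3*pi_0 + 2/9*pi_1 + 2/9*pi_2
with normalization: pi_0 + pi_1 + pi_2 = 1.

Using the first 2 balance equations plus normalization, the linear system A*pi = b is:
  [-7/9, 1/3, 1/3] . pi = 0
  [4/9, -5/9, 4/9] . pi = 0
  [1, 1, 1] . pi = 1

Solving yields:
  pi_0 = 3/10
  pi_1 = 4/9
  pi_2 = 23/90

Verification (pi * P):
  3/10*2/9 + 4/9*1/3 + 23/90*1/3 = 3/10 = pi_0  (ok)
  3/10*4/9 + 4/9*4/9 + 23/90*4/9 = 4/9 = pi_1  (ok)
  3/10*1/3 + 4/9*2/9 + 23/90*2/9 = 23/90 = pi_2  (ok)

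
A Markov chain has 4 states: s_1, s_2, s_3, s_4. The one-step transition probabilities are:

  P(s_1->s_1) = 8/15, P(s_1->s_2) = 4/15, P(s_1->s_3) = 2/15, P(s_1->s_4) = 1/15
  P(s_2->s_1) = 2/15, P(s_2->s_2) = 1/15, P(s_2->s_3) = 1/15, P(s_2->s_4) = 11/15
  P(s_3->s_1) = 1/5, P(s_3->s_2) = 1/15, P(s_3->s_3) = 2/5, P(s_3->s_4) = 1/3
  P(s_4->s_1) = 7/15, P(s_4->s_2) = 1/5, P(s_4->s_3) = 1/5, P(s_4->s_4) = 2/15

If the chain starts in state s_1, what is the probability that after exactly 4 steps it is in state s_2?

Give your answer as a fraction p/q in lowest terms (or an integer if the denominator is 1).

Answer: 8998/50625

Derivation:
Computing P^4 by repeated multiplication:
P^1 =
  s_1: [8/15, 4/15, 2/15, 1/15]
  s_2: [2/15, 1/15, 1/15, 11/15]
  s_3: [1/5, 1/15, 2/5, 1/3]
  s_4: [7/15, 1/5, 1/5, 2/15]
P^2 =
  s_1: [17/45, 41/225, 7/45, 64/225]
  s_2: [98/225, 43/225, 44/225, 8/45]
  s_3: [79/225, 34/225, 58/225, 6/25]
  s_4: [17/45, 8/45, 41/225, 59/225]
P^3 =
  s_1: [263/675, 608/3375, 613/3375, 839/3375]
  s_2: [1282/3375, 599/3375, 623/3375, 871/3375]
  s_3: [1252/3375, 38/225, 26/125, 851/3375]
  s_4: [48/125, 598/3375, 211/1125, 848/3375]
P^4 =
  s_1: [19448/50625, 8998/50625, 9433/50625, 12746/50625]
  s_2: [3884/10125, 8963/50625, 9514/50625, 12728/50625]
  s_3: [19219/50625, 8833/50625, 9839/50625, 12734/50625]
  s_4: [19399/50625, 8959/50625, 9532/50625, 283/1125]

(P^4)[s_1 -> s_2] = 8998/50625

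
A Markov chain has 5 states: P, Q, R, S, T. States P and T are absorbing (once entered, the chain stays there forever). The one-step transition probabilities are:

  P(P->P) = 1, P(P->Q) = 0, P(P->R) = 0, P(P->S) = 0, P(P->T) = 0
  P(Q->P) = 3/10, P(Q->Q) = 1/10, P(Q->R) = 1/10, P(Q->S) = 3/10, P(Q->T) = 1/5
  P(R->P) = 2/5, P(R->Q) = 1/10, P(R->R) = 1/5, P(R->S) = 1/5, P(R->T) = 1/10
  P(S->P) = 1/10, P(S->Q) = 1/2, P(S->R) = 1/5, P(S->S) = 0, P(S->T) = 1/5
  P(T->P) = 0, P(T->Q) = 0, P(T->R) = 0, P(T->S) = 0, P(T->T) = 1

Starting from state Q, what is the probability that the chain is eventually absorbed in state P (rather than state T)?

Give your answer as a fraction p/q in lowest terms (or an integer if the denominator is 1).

Let a_i = P(absorbed in P | start in state i).
Boundary conditions: a_P = 1, a_T = 0.
For each transient state i, a_i = sum_j P(i->j) * a_j:
  a_Q = 3/10*a_P + 1/10*a_Q + 1/10*a_R + 3/10*a_S + 1/5*a_T
  a_R = 2/5*a_P + 1/10*a_Q + 1/5*a_R + 1/5*a_S + 1/10*a_T
  a_S = 1/10*a_P + 1/2*a_Q + 1/5*a_R + 0*a_S + 1/5*a_T

Substituting a_P = 1 and a_T = 0, rearrange to (I - Q) a = r where r[i] = P(i -> P):
  [9/10, -1/10, -3/10] . (a_Q, a_R, a_S) = 3/10
  [-1/10, 4/5, -1/5] . (a_Q, a_R, a_S) = 2/5
  [-1/2, -1/5, 1] . (a_Q, a_R, a_S) = 1/10

Solving yields:
  a_Q = 159/269
  a_R = 381/538
  a_S = 289/538

Starting state is Q, so the absorption probability is a_Q = 159/269.

Answer: 159/269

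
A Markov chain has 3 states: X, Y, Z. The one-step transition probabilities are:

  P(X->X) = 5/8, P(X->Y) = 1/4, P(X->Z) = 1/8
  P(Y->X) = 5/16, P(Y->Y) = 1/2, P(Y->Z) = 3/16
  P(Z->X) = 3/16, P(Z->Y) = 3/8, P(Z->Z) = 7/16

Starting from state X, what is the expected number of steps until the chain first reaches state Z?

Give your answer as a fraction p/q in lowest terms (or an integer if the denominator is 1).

Answer: 48/7

Derivation:
Let h_i = expected steps to first reach Z from state i.
Boundary: h_Z = 0.
First-step equations for the other states:
  h_X = 1 + 5/8*h_X + 1/4*h_Y + 1/8*h_Z
  h_Y = 1 + 5/16*h_X + 1/2*h_Y + 3/16*h_Z

Substituting h_Z = 0 and rearranging gives the linear system (I - Q) h = 1:
  [3/8, -1/4] . (h_X, h_Y) = 1
  [-5/16, 1/2] . (h_X, h_Y) = 1

Solving yields:
  h_X = 48/7
  h_Y = 44/7

Starting state is X, so the expected hitting time is h_X = 48/7.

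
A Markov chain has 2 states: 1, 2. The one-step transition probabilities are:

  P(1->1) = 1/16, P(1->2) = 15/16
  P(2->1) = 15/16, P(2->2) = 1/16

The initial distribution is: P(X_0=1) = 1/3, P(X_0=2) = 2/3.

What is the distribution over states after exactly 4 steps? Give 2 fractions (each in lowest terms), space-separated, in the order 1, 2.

Answer: 9887/24576 14689/24576

Derivation:
Propagating the distribution step by step (d_{t+1} = d_t * P):
d_0 = (1=1/3, 2=2/3)
  d_1[1] = 1/3*1/16 + 2/3*15/16 = 31/48
  d_1[2] = 1/3*15/16 + 2/3*1/16 = 17/48
d_1 = (1=31/48, 2=17/48)
  d_2[1] = 31/48*1/16 + 17/48*15/16 = 143/384
  d_2[2] = 31/48*15/16 + 17/48*1/16 = 241/384
d_2 = (1=143/384, 2=241/384)
  d_3[1] = 143/384*1/16 + 241/384*15/16 = 1879/3072
  d_3[2] = 143/384*15/16 + 241/384*1/16 = 1193/3072
d_3 = (1=1879/3072, 2=1193/3072)
  d_4[1] = 1879/3072*1/16 + 1193/3072*15/16 = 9887/24576
  d_4[2] = 1879/3072*15/16 + 1193/3072*1/16 = 14689/24576
d_4 = (1=9887/24576, 2=14689/24576)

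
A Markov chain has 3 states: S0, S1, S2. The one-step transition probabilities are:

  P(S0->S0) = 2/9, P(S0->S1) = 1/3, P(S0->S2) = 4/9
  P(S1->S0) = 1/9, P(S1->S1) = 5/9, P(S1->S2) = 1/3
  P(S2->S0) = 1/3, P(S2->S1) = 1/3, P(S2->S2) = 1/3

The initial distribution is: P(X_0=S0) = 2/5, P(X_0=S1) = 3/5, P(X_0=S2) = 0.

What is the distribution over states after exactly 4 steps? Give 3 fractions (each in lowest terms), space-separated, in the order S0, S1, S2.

Answer: 7022/32805 4691/10935 2342/6561

Derivation:
Propagating the distribution step by step (d_{t+1} = d_t * P):
d_0 = (S0=2/5, S1=3/5, S2=0)
  d_1[S0] = 2/5*2/9 + 3/5*1/9 + 0*1/3 = 7/45
  d_1[S1] = 2/5*1/3 + 3/5*5/9 + 0*1/3 = 7/15
  d_1[S2] = 2/5*4/9 + 3/5*1/3 + 0*1/3 = 17/45
d_1 = (S0=7/45, S1=7/15, S2=17/45)
  d_2[S0] = 7/45*2/9 + 7/15*1/9 + 17/45*1/3 = 86/405
  d_2[S1] = 7/45*1/3 + 7/15*5/9 + 17/45*1/3 = 59/135
  d_2[S2] = 7/45*4/9 + 7/15*1/3 + 17/45*1/3 = 142/405
d_2 = (S0=86/405, S1=59/135, S2=142/405)
  d_3[S0] = 86/405*2/9 + 59/135*1/9 + 142/405*1/3 = 155/729
  d_3[S1] = 86/405*1/3 + 59/135*5/9 + 142/405*1/3 = 523/1215
  d_3[S2] = 86/405*4/9 + 59/135*1/3 + 142/405*1/3 = 1301/3645
d_3 = (S0=155/729, S1=523/1215, S2=1301/3645)
  d_4[S0] = 155/729*2/9 + 523/1215*1/9 + 1301/3645*1/3 = 7022/32805
  d_4[S1] = 155/729*1/3 + 523/1215*5/9 + 1301/3645*1/3 = 4691/10935
  d_4[S2] = 155/729*4/9 + 523/1215*1/3 + 1301/3645*1/3 = 2342/6561
d_4 = (S0=7022/32805, S1=4691/10935, S2=2342/6561)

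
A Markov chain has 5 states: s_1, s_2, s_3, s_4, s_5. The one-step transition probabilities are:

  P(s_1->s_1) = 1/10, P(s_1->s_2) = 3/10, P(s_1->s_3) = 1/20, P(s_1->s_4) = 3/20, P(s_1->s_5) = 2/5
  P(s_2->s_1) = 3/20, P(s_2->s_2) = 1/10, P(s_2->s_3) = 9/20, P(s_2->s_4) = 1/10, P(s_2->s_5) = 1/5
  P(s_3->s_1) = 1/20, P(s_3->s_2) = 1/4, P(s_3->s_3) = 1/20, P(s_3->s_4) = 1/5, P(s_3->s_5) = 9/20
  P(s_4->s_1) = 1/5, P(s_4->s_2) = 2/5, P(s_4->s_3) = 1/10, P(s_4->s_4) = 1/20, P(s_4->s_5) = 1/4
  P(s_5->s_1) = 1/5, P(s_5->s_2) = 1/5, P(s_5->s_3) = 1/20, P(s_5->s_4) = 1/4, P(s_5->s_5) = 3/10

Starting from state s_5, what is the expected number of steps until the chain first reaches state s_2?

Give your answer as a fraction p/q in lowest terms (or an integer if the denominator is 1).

Let h_i = expected steps to first reach s_2 from state i.
Boundary: h_s_2 = 0.
First-step equations for the other states:
  h_s_1 = 1 + 1/10*h_s_1 + 3/10*h_s_2 + 1/20*h_s_3 + 3/20*h_s_4 + 2/5*h_s_5
  h_s_3 = 1 + 1/20*h_s_1 + 1/4*h_s_2 + 1/20*h_s_3 + 1/5*h_s_4 + 9/20*h_s_5
  h_s_4 = 1 + 1/5*h_s_1 + 2/5*h_s_2 + 1/10*h_s_3 + 1/20*h_s_4 + 1/4*h_s_5
  h_s_5 = 1 + 1/5*h_s_1 + 1/5*h_s_2 + 1/20*h_s_3 + 1/4*h_s_4 + 3/10*h_s_5

Substituting h_s_2 = 0 and rearranging gives the linear system (I - Q) h = 1:
  [9/10, -1/20, -3/20, -2/5] . (h_s_1, h_s_3, h_s_4, h_s_5) = 1
  [-1/20, 19/20, -1/5, -9/20] . (h_s_1, h_s_3, h_s_4, h_s_5) = 1
  [-1/5, -1/10, 19/20, -1/4] . (h_s_1, h_s_3, h_s_4, h_s_5) = 1
  [-1/5, -1/20, -1/4, 7/10] . (h_s_1, h_s_3, h_s_4, h_s_5) = 1

Solving yields:
  h_s_1 = 940/263
  h_s_3 = 12820/3419
  h_s_4 = 11000/3419
  h_s_5 = 13220/3419

Starting state is s_5, so the expected hitting time is h_s_5 = 13220/3419.

Answer: 13220/3419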